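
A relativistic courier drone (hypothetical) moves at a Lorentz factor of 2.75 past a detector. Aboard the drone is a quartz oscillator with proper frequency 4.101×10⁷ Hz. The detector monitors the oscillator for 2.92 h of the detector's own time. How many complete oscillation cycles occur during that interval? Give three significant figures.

γ = 2.75
During 2.92 h of lab time, the oscillator's proper time advances by τ = Δt/γ = 2.92/2.750 = 1.062 h = 3.823×10³ s.
N = f × τ = 4.101×10⁷ × 3.823×10³ = 1.568×10¹¹.

N = 1.57×10¹¹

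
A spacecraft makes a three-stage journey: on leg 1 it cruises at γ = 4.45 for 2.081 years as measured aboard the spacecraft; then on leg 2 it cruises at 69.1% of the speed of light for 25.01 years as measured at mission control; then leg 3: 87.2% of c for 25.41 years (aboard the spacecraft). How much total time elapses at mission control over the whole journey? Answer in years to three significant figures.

Δt = 86.2 years

Leg 1: γ = 4.45; Δt_1 = 4.450 × 2.081 = 9.260 years.
Leg 2: 25.01 years is already measured at mission control.
Leg 3: β = 0.872; γ = 1/√(1 − 0.872²) = 1/√0.2396 = 2.043; Δt_3 = 2.043 × 25.41 = 51.91 years.
Total: 9.260 + 25.01 + 51.91 years.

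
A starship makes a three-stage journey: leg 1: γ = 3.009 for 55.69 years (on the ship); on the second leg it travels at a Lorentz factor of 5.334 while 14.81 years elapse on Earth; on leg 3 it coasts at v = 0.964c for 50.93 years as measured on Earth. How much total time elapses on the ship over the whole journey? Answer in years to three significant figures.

τ = 72.0 years

Leg 1: 55.69 years is already measured on the ship.
Leg 2: γ = 5.334; τ_2 = 14.81/5.334 = 2.777 years.
Leg 3: γ = 1/√(1 − 0.964²) = 1/√0.07070 = 3.761; τ_3 = 50.93/3.761 = 13.54 years.
Total: 55.69 + 2.777 + 13.54 years.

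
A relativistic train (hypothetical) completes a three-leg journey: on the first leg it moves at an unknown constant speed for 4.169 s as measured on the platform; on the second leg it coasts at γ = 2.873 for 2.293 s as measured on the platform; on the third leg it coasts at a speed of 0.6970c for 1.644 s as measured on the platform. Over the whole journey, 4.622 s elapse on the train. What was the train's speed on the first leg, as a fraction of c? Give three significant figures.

Leg 1: speed unknown; τ_1 = 4.169/γ_1.
Leg 2: γ = 2.873; τ_2 = 2.293/2.873 = 0.7981 s.
Leg 3: γ = 1/√(1 − 0.6970²) = 1/√0.5142 = 1.395; τ_3 = 1.644/1.395 = 1.179 s.
Total proper time: τ_1 + 0.7981 + 1.179 = 4.622, so τ_1 = 4.622 − 1.977 = 2.645 s.
γ_1 = 4.169/2.645 = 1.576; β = √(1 − 1/γ²) = √0.5975.

β = 0.773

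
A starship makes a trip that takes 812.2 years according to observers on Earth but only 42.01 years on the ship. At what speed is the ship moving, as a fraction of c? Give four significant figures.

v = 0.9987c

The proper time is measured on the ship (both events occur at the ship's location); Δt is measured on Earth. γ = Δt/τ = 812.2/42.01 = 19.33.
β = √(1 − 1/γ²) = √(1 − 0.002675) = √0.9973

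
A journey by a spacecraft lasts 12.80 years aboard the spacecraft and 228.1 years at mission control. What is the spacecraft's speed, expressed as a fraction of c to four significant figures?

The proper time is measured aboard the spacecraft (both events occur at the spacecraft's location); Δt is measured at mission control. γ = Δt/τ = 228.1/12.80 = 17.82.
β = √(1 − 1/γ²) = √(1 − 0.003149) = √0.9969

v = 0.9984c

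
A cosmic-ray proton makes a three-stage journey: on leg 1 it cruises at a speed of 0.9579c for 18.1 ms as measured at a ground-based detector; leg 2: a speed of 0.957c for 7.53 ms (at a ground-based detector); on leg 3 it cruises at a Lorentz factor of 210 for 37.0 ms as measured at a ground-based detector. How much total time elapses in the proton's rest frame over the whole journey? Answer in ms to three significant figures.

Leg 1: γ = 1/√(1 − 0.9579²) = 1/√0.08243 = 3.483; τ_1 = 18.1/3.483 = 5.197 ms.
Leg 2: γ = 1/√(1 − 0.957²) = 1/√0.08415 = 3.447; τ_2 = 7.53/3.447 = 2.184 ms.
Leg 3: γ = 210; τ_3 = 37.0/210.0 = 0.1762 ms.
Total: 5.197 + 2.184 + 0.1762 ms.

τ = 7.56 ms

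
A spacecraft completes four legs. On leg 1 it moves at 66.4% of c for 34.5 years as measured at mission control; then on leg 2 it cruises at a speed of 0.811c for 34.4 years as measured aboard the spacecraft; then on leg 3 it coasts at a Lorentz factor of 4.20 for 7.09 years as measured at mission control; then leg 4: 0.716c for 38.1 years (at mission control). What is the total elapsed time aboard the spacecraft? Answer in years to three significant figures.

Leg 1: β = 0.664; γ = 1/√(1 − 0.664²) = 1/√0.5591 = 1.337; τ_1 = 34.5/1.337 = 25.80 years.
Leg 2: 34.4 years is already measured aboard the spacecraft.
Leg 3: γ = 4.20; τ_3 = 7.09/4.200 = 1.688 years.
Leg 4: γ = 1/√(1 − 0.716²) = 1/√0.4873 = 1.432; τ_4 = 38.1/1.432 = 26.60 years.
Total: 25.80 + 34.40 + 1.688 + 26.60 years.

τ = 88.5 years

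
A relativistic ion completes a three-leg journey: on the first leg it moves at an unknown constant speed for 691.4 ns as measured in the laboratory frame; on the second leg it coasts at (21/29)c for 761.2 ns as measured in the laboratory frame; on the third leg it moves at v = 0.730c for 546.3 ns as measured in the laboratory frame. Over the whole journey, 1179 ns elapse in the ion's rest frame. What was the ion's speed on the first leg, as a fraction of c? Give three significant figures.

Leg 1: speed unknown; τ_1 = 691.4/γ_1.
Leg 2: γ = 1/√(1 − (21/29)²) = 29/20 = 1.450; τ_2 = 761.2/1.450 = 525.0 ns.
Leg 3: γ = 1/√(1 − 0.730²) = 1/√0.4671 = 1.463; τ_3 = 546.3/1.463 = 373.4 ns.
Total proper time: τ_1 + 525.0 + 373.4 = 1179, so τ_1 = 1179 − 898.3 = 280.7 ns.
γ_1 = 691.4/280.7 = 2.463; β = √(1 − 1/γ²) = √0.8352.

β = 0.914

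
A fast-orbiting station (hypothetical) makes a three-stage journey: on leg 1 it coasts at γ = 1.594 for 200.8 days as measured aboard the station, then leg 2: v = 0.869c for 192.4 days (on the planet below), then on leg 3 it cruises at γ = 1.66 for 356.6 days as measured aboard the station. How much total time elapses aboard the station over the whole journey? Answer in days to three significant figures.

Leg 1: 200.8 days is already measured aboard the station.
Leg 2: γ = 1/√(1 − 0.869²) = 1/√0.2448 = 2.021; τ_2 = 192.4/2.021 = 95.20 days.
Leg 3: 356.6 days is already measured aboard the station.
Total: 200.8 + 95.20 + 356.6 days.

τ = 653 days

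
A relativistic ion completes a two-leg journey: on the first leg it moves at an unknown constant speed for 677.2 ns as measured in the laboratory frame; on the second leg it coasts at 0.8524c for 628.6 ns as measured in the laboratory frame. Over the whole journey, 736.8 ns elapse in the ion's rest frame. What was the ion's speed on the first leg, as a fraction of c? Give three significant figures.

Leg 1: speed unknown; τ_1 = 677.2/γ_1.
Leg 2: γ = 1/√(1 − 0.8524²) = 1/√0.2734 = 1.912; τ_2 = 628.6/1.912 = 328.7 ns.
Total proper time: τ_1 + 328.7 = 736.8, so τ_1 = 736.8 − 328.7 = 408.1 ns.
γ_1 = 677.2/408.1 = 1.659; β = √(1 − 1/γ²) = √0.6368.

β = 0.798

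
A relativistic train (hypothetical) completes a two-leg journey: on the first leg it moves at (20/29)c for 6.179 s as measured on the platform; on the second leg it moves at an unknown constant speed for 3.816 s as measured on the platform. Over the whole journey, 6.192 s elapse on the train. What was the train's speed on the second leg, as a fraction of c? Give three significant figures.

β = 0.893

Leg 1: γ = 1/√(1 − (20/29)²) = 29/21 ≈ 1.381; τ_1 = 6.179/1.381 = 4.474 s.
Leg 2: speed unknown; τ_2 = 3.816/γ_2.
Total proper time: 4.474 + τ_2 = 6.192, so τ_2 = 6.192 − 4.474 = 1.718 s.
γ_2 = 3.816/1.718 = 2.222; β = √(1 − 1/γ²) = √0.7974.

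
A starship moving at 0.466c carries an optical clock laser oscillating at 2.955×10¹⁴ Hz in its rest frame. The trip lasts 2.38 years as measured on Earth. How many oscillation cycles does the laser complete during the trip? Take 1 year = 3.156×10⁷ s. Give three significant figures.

N = 1.96×10²²

γ = 1/√(1 − 0.466²) = 1/√0.7828 = 1.130
The oscillator's own cycle count is N = f × τ where τ is the proper time on the ship. τ = Δt/γ = 2.38/1.130 = 2.106 years = 6.646×10⁷ s.
N = 2.955×10¹⁴ × 6.646×10⁷ = 1.964×10²².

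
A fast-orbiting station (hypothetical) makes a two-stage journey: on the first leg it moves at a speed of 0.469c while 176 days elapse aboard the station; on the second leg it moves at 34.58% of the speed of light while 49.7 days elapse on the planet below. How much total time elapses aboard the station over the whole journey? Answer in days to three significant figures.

τ = 223 days

Leg 1: 176 days is already measured aboard the station.
Leg 2: β = 0.3458; γ = 1/√(1 − 0.3458²) = 1/√0.8804 = 1.066; τ_2 = 49.7/1.066 = 46.63 days.
Total: 176.0 + 46.63 days.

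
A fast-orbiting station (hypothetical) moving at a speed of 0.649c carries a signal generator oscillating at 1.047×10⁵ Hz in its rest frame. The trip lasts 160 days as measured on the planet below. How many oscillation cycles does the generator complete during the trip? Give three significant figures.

γ = 1/√(1 − 0.649²) = 1/√0.5788 = 1.314
The oscillator's own cycle count is N = f × τ where τ is the proper time aboard the station. τ = Δt/γ = 160/1.314 = 121.7 days = 1.052×10⁷ s.
N = 1.047×10⁵ × 1.052×10⁷ = 1.101×10¹².

N = 1.10×10¹²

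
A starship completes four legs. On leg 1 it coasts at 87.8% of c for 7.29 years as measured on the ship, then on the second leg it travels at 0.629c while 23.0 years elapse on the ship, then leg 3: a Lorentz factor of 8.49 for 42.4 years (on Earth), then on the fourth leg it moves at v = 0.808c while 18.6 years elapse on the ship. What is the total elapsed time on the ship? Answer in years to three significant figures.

τ = 53.9 years

Leg 1: 7.29 years is already measured on the ship.
Leg 2: 23.0 years is already measured on the ship.
Leg 3: γ = 8.49; τ_3 = 42.4/8.490 = 4.994 years.
Leg 4: 18.6 years is already measured on the ship.
Total: 7.290 + 23.00 + 4.994 + 18.60 years.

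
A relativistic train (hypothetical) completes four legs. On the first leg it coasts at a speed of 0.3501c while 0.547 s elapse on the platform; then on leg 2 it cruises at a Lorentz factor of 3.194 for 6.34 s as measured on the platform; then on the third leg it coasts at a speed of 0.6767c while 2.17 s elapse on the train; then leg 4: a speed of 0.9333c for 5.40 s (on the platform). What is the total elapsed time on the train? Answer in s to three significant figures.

Leg 1: γ = 1/√(1 − 0.3501²) = 1/√0.8774 = 1.068; τ_1 = 0.547/1.068 = 0.5124 s.
Leg 2: γ = 3.194; τ_2 = 6.34/3.194 = 1.985 s.
Leg 3: 2.17 s is already measured on the train.
Leg 4: γ = 1/√(1 − 0.9333²) = 1/√0.1290 = 2.785; τ_4 = 5.40/2.785 = 1.939 s.
Total: 0.5124 + 1.985 + 2.170 + 1.939 s.

τ = 6.61 s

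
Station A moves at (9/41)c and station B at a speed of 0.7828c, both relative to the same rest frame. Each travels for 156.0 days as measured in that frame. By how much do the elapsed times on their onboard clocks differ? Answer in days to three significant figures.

A: γ = 1/√(1 − (9/41)²) = 41/40 = 1.025; τ_A = 156.0/1.025 = 152.2 days.
B: γ = 1/√(1 − 0.7828²) = 1/√0.3872 = 1.607; τ_B = 156.0/1.607 = 97.07 days.

|τ_A − τ_B| = 55.1 days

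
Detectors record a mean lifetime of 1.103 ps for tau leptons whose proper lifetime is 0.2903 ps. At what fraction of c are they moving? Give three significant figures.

β = 0.965

γ = Δt/τ₀ = 1.103/0.2903 = 3.800
β = √(1 − 1/γ²) = √(1 − 0.06927) = √0.9307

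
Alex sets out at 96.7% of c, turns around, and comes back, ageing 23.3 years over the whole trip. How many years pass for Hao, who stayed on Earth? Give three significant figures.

Δt = 91.5 years

β = 0.967; γ = 1/√(1 − 0.967²) = 1/√0.06491 = 3.925
Earth-frame duration is the dilated interval: Δt = γτ = 3.925 × 23.3 years.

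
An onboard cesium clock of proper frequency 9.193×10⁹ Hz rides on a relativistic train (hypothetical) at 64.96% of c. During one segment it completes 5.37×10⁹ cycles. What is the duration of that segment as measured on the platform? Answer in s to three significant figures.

β = 0.6496; γ = 1/√(1 − 0.6496²) = 1/√0.5780 = 1.315
Proper time for N cycles: τ = N/f = 5.37×10⁹/(9.193×10⁹) = 5.841×10⁻¹ s = 0.5841 s.
Lab-frame duration Δt = γτ = 1.315 × 0.5841 = 0.7683 s.

Δt = 0.768 s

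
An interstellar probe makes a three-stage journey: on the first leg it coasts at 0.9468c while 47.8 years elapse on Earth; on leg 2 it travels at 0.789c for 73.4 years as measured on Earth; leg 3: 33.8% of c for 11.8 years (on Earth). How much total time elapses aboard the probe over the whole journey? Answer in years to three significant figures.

Leg 1: γ = 1/√(1 − 0.9468²) = 1/√0.1036 = 3.107; τ_1 = 47.8/3.107 = 15.38 years.
Leg 2: γ = 1/√(1 − 0.789²) = 1/√0.3775 = 1.628; τ_2 = 73.4/1.628 = 45.10 years.
Leg 3: β = 0.338; γ = 1/√(1 − 0.338²) = 1/√0.8858 = 1.063; τ_3 = 11.8/1.063 = 11.11 years.
Total: 15.38 + 45.10 + 11.11 years.

τ = 71.6 years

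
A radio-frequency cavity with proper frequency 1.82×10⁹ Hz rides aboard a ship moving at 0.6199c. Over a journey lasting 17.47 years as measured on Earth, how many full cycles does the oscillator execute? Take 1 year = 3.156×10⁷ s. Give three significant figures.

N = 7.87×10¹⁷

γ = 1/√(1 − 0.6199²) = 1/√0.6157 = 1.274
The oscillator's own cycle count is N = f × τ where τ is the proper time on the ship. τ = Δt/γ = 17.47/1.274 = 13.71 years = 4.326×10⁸ s.
N = 1.82×10⁹ × 4.326×10⁸ = 7.874×10¹⁷.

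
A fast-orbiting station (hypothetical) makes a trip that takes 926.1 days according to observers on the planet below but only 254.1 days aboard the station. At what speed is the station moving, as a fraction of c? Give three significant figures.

The proper time is measured aboard the station (both events occur at the station's location); Δt is measured on the planet below. γ = Δt/τ = 926.1/254.1 = 3.645.
β = √(1 − 1/γ²) = √(1 − 0.07528) = √0.9247

v = 0.962c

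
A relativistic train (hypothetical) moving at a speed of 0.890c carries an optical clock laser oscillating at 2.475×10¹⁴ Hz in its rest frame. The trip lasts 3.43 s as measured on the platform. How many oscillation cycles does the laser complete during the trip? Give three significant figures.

γ = 1/√(1 − 0.890²) = 1/√0.2079 = 2.193
The oscillator's own cycle count is N = f × τ where τ is the proper time on the train. τ = Δt/γ = 3.43/2.193 = 1.564 s = 1.564×10⁰ s.
N = 2.475×10¹⁴ × 1.564×10⁰ = 3.871×10¹⁴.

N = 3.87×10¹⁴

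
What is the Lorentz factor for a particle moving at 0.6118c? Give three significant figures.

γ = 1/√(1 − 0.6118²) = 1/√0.6257 = 1.264

γ = 1.26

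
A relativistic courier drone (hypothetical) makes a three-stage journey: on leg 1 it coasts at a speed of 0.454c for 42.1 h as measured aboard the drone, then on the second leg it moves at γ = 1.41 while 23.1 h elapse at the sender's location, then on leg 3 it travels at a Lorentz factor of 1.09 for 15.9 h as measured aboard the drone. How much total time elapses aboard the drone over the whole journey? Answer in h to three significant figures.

Leg 1: 42.1 h is already measured aboard the drone.
Leg 2: γ = 1.41; τ_2 = 23.1/1.410 = 16.38 h.
Leg 3: 15.9 h is already measured aboard the drone.
Total: 42.10 + 16.38 + 15.90 h.

τ = 74.4 h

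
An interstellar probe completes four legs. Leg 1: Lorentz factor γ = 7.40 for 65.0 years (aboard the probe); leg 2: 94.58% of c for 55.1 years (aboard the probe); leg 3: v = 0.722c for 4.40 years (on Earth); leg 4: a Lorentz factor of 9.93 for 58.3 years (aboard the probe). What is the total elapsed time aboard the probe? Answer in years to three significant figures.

τ = 181 years

Leg 1: 65.0 years is already measured aboard the probe.
Leg 2: 55.1 years is already measured aboard the probe.
Leg 3: γ = 1/√(1 − 0.722²) = 1/√0.4787 = 1.445; τ_3 = 4.40/1.445 = 3.044 years.
Leg 4: 58.3 years is already measured aboard the probe.
Total: 65.00 + 55.10 + 3.044 + 58.30 years.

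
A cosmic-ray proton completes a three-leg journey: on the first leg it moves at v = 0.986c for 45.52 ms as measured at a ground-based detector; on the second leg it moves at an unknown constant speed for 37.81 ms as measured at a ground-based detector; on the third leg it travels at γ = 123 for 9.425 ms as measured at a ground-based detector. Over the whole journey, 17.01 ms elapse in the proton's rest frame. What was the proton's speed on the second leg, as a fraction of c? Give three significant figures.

Leg 1: γ = 1/√(1 − 0.986²) = 1/√0.02780 = 5.997; τ_1 = 45.52/5.997 = 7.590 ms.
Leg 2: speed unknown; τ_2 = 37.81/γ_2.
Leg 3: γ = 123; τ_3 = 9.425/123.0 = 0.07663 ms.
Total proper time: 7.590 + τ_2 + 0.07663 = 17.01, so τ_2 = 17.01 − 7.667 = 9.343 ms.
γ_2 = 37.81/9.343 = 4.047; β = √(1 − 1/γ²) = √0.9389.

β = 0.969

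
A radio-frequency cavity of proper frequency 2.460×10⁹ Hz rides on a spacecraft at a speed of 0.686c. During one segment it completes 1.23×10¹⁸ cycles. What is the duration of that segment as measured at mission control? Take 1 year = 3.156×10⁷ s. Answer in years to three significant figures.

Δt = 21.8 years

γ = 1/√(1 − 0.686²) = 1/√0.5294 = 1.374
Proper time for N cycles: τ = N/f = 1.23×10¹⁸/(2.460×10⁹) = 5.000×10⁸ s = 15.84 years.
Lab-frame duration Δt = γτ = 1.374 × 15.84 = 21.77 years.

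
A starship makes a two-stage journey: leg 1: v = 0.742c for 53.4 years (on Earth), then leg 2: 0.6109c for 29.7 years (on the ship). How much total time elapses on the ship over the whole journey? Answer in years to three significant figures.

Leg 1: γ = 1/√(1 − 0.742²) = 1/√0.4494 = 1.492; τ_1 = 53.4/1.492 = 35.80 years.
Leg 2: 29.7 years is already measured on the ship.
Total: 35.80 + 29.70 years.

τ = 65.5 years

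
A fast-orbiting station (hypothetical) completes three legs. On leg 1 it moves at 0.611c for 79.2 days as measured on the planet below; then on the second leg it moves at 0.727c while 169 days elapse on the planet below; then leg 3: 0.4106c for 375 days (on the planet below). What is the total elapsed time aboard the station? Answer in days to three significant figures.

τ = 521 days

Leg 1: γ = 1/√(1 − 0.611²) = 1/√0.6267 = 1.263; τ_1 = 79.2/1.263 = 62.70 days.
Leg 2: γ = 1/√(1 − 0.727²) = 1/√0.4715 = 1.456; τ_2 = 169/1.456 = 116.0 days.
Leg 3: γ = 1/√(1 − 0.4106²) = 1/√0.8314 = 1.097; τ_3 = 375/1.097 = 341.9 days.
Total: 62.70 + 116.0 + 341.9 days.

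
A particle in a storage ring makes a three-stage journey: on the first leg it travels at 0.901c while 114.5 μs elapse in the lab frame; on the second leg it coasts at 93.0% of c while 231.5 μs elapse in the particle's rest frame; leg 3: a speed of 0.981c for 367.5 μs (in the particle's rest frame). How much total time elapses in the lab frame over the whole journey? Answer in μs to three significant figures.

Leg 1: 114.5 μs is already measured in the lab frame.
Leg 2: β = 0.930; γ = 1/√(1 − 0.930²) = 1/√0.1351 = 2.721; Δt_2 = 2.721 × 231.5 = 629.8 μs.
Leg 3: γ = 1/√(1 − 0.981²) = 1/√0.03764 = 5.154; Δt_3 = 5.154 × 367.5 = 1894 μs.
Total: 114.5 + 629.8 + 1894 μs.

Δt = 2640 μs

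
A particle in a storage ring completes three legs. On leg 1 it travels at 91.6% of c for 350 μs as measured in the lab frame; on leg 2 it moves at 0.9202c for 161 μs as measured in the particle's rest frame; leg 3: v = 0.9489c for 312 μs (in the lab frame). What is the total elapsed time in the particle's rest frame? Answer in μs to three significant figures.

τ = 400 μs

Leg 1: β = 0.916; γ = 1/√(1 − 0.916²) = 1/√0.1609 = 2.493; τ_1 = 350/2.493 = 140.4 μs.
Leg 2: 161 μs is already measured in the particle's rest frame.
Leg 3: γ = 1/√(1 − 0.9489²) = 1/√0.09959 = 3.169; τ_3 = 312/3.169 = 98.46 μs.
Total: 140.4 + 161.0 + 98.46 μs.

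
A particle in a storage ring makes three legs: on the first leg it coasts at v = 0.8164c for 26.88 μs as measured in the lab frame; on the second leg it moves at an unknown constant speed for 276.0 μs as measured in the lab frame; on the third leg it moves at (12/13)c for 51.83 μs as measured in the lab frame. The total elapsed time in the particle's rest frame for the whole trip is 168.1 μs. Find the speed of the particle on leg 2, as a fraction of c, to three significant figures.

Leg 1: γ = 1/√(1 − 0.8164²) = 1/√0.3335 = 1.732; τ_1 = 26.88/1.732 = 15.52 μs.
Leg 2: speed unknown; τ_2 = 276.0/γ_2.
Leg 3: γ = 1/√(1 − (12/13)²) = 13/5 = 2.600; τ_3 = 51.83/2.600 = 19.93 μs.
Total proper time: 15.52 + τ_2 + 19.93 = 168.1, so τ_2 = 168.1 − 35.46 = 132.6 μs.
γ_2 = 276.0/132.6 = 2.081; β = √(1 − 1/γ²) = √0.7690.

β = 0.877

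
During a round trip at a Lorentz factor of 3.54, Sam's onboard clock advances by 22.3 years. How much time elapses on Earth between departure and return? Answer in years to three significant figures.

γ = 3.54
Earth-frame duration is the dilated interval: Δt = γτ = 3.540 × 22.3 years.

Δt = 78.9 years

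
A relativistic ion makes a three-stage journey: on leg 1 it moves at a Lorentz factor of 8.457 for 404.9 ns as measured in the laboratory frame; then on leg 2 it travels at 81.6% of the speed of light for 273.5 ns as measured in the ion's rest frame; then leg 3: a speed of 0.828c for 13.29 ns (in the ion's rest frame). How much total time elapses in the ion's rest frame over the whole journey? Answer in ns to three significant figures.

Leg 1: γ = 8.457; τ_1 = 404.9/8.457 = 47.88 ns.
Leg 2: 273.5 ns is already measured in the ion's rest frame.
Leg 3: 13.29 ns is already measured in the ion's rest frame.
Total: 47.88 + 273.5 + 13.29 ns.

τ = 335 ns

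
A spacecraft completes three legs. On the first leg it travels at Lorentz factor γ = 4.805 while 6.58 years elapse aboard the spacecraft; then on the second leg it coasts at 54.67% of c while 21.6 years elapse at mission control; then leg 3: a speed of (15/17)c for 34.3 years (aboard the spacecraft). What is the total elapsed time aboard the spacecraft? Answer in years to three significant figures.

τ = 59.0 years

Leg 1: 6.58 years is already measured aboard the spacecraft.
Leg 2: β = 0.5467; γ = 1/√(1 − 0.5467²) = 1/√0.7011 = 1.194; τ_2 = 21.6/1.194 = 18.09 years.
Leg 3: 34.3 years is already measured aboard the spacecraft.
Total: 6.580 + 18.09 + 34.30 years.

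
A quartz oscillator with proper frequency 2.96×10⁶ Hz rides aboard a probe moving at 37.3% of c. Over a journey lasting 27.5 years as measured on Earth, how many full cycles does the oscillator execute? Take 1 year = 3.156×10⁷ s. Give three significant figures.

N = 2.38×10¹⁵

β = 0.373; γ = 1/√(1 − 0.373²) = 1/√0.8609 = 1.078
The oscillator's own cycle count is N = f × τ where τ is the proper time aboard the probe. τ = Δt/γ = 27.5/1.078 = 25.52 years = 8.053×10⁸ s.
N = 2.96×10⁶ × 8.053×10⁸ = 2.384×10¹⁵.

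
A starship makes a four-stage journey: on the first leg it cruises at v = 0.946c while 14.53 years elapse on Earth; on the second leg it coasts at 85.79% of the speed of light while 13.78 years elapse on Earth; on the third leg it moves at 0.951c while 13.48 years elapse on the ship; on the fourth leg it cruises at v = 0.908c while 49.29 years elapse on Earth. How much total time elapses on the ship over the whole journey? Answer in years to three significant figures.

Leg 1: γ = 1/√(1 − 0.946²) = 1/√0.1051 = 3.085; τ_1 = 14.53/3.085 = 4.710 years.
Leg 2: β = 0.8579; γ = 1/√(1 − 0.8579²) = 1/√0.2640 = 1.946; τ_2 = 13.78/1.946 = 7.080 years.
Leg 3: 13.48 years is already measured on the ship.
Leg 4: γ = 1/√(1 − 0.908²) = 1/√0.1755 = 2.387; τ_4 = 49.29/2.387 = 20.65 years.
Total: 4.710 + 7.080 + 13.48 + 20.65 years.

τ = 45.9 years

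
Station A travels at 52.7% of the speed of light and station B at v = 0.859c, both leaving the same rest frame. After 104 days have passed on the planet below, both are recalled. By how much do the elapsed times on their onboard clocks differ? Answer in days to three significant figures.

|τ_A − τ_B| = 35.1 days

A: β = 0.527; γ = 1/√(1 − 0.527²) = 1/√0.7223 = 1.177; τ_A = 104/1.177 = 88.39 days.
B: γ = 1/√(1 − 0.859²) = 1/√0.2621 = 1.953; τ_B = 104/1.953 = 53.25 days.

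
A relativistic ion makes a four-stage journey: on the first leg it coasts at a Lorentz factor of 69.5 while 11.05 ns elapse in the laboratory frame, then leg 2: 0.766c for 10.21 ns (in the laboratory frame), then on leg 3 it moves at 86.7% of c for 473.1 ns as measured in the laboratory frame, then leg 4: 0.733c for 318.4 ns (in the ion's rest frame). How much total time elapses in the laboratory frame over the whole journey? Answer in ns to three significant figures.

Leg 1: 11.05 ns is already measured in the laboratory frame.
Leg 2: 10.21 ns is already measured in the laboratory frame.
Leg 3: 473.1 ns is already measured in the laboratory frame.
Leg 4: γ = 1/√(1 − 0.733²) = 1/√0.4627 = 1.470; Δt_4 = 1.470 × 318.4 = 468.1 ns.
Total: 11.05 + 10.21 + 473.1 + 468.1 ns.

Δt = 962 ns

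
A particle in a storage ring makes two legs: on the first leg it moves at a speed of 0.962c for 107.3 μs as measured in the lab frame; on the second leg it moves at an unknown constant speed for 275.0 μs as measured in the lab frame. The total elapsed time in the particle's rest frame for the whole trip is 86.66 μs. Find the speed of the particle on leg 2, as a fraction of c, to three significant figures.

Leg 1: γ = 1/√(1 − 0.962²) = 1/√0.07456 = 3.662; τ_1 = 107.3/3.662 = 29.30 μs.
Leg 2: speed unknown; τ_2 = 275.0/γ_2.
Total proper time: 29.30 + τ_2 = 86.66, so τ_2 = 86.66 − 29.30 = 57.36 μs.
γ_2 = 275.0/57.36 = 4.794; β = √(1 − 1/γ²) = √0.9565.

β = 0.978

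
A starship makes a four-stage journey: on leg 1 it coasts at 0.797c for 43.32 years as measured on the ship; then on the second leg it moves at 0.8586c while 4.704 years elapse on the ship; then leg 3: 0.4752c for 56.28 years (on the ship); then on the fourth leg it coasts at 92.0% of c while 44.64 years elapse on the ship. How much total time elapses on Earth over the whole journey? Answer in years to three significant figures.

Leg 1: γ = 1/√(1 − 0.797²) = 1/√0.3648 = 1.656; Δt_1 = 1.656 × 43.32 = 71.72 years.
Leg 2: γ = 1/√(1 − 0.8586²) = 1/√0.2628 = 1.951; Δt_2 = 1.951 × 4.704 = 9.176 years.
Leg 3: γ = 1/√(1 − 0.4752²) = 1/√0.7742 = 1.137; Δt_3 = 1.137 × 56.28 = 63.96 years.
Leg 4: β = 0.920; γ = 1/√(1 − 0.920²) = 1/√0.1536 = 2.552; Δt_4 = 2.552 × 44.64 = 113.9 years.
Total: 71.72 + 9.176 + 63.96 + 113.9 years.

Δt = 259 years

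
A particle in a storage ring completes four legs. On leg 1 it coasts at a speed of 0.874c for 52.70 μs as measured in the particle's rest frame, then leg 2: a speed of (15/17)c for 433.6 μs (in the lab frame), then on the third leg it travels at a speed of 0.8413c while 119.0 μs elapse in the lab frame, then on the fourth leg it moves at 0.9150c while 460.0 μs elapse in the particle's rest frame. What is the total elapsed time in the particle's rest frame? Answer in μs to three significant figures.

Leg 1: 52.70 μs is already measured in the particle's rest frame.
Leg 2: γ = 1/√(1 − (15/17)²) = 17/8 = 2.125; τ_2 = 433.6/2.125 = 204.0 μs.
Leg 3: γ = 1/√(1 − 0.8413²) = 1/√0.2922 = 1.850; τ_3 = 119.0/1.850 = 64.33 μs.
Leg 4: 460.0 μs is already measured in the particle's rest frame.
Total: 52.70 + 204.0 + 64.33 + 460.0 μs.

τ = 781 μs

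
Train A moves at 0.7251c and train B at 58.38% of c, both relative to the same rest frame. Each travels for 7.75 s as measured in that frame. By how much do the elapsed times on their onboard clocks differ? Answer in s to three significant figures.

|τ_A − τ_B| = 0.955 s

A: γ = 1/√(1 − 0.7251²) = 1/√0.4742 = 1.452; τ_A = 7.75/1.452 = 5.337 s.
B: β = 0.5838; γ = 1/√(1 − 0.5838²) = 1/√0.6592 = 1.232; τ_B = 7.75/1.232 = 6.292 s.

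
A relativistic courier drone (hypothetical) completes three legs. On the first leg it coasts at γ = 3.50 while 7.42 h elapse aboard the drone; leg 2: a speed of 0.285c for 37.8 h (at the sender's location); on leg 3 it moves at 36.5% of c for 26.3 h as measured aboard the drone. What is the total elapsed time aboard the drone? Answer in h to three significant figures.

Leg 1: 7.42 h is already measured aboard the drone.
Leg 2: γ = 1/√(1 − 0.285²) = 1/√0.9188 = 1.043; τ_2 = 37.8/1.043 = 36.23 h.
Leg 3: 26.3 h is already measured aboard the drone.
Total: 7.420 + 36.23 + 26.30 h.

τ = 70.0 h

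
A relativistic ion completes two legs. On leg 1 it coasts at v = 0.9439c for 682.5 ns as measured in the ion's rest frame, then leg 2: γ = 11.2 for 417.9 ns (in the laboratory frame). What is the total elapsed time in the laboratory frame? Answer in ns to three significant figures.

Δt = 2480 ns

Leg 1: γ = 1/√(1 − 0.9439²) = 1/√0.1091 = 3.028; Δt_1 = 3.028 × 682.5 = 2067 ns.
Leg 2: 417.9 ns is already measured in the laboratory frame.
Total: 2067 + 417.9 ns.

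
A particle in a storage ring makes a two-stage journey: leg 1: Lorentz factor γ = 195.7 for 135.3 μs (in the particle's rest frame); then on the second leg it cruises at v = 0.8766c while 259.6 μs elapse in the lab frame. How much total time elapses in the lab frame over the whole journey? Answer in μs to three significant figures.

Leg 1: γ = 195.7; Δt_1 = 195.7 × 135.3 = 2.648×10⁴ μs.
Leg 2: 259.6 μs is already measured in the lab frame.
Total: 2.648×10⁴ + 259.6 μs.

Δt = 2.67×10⁴ μs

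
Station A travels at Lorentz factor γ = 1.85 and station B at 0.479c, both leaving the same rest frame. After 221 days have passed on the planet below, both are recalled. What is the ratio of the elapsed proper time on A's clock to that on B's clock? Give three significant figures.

A: γ = 1.85. B: γ = 1/√(1 − 0.479²) = 1/√0.7706 = 1.139.
τ_A/τ_B = γ_B/γ_A = 1.139/1.850 = 0.6158, so τ_A/τ_B = 0.6158.

τ_A/τ_B = 0.616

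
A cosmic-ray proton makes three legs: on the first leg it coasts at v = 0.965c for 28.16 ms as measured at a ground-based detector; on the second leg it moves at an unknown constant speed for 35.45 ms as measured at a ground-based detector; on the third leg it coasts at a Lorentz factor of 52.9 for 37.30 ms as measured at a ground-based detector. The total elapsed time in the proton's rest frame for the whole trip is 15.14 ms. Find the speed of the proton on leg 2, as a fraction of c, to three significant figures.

β = 0.980

Leg 1: γ = 1/√(1 − 0.965²) = 1/√0.06878 = 3.813; τ_1 = 28.16/3.813 = 7.385 ms.
Leg 2: speed unknown; τ_2 = 35.45/γ_2.
Leg 3: γ = 52.9; τ_3 = 37.30/52.90 = 0.7051 ms.
Total proper time: 7.385 + τ_2 + 0.7051 = 15.14, so τ_2 = 15.14 − 8.090 = 7.050 ms.
γ_2 = 35.45/7.050 = 5.028; β = √(1 − 1/γ²) = √0.9605.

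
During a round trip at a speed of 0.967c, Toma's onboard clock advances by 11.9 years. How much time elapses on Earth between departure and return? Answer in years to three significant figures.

γ = 1/√(1 − 0.967²) = 1/√0.06491 = 3.925
Earth-frame duration is the dilated interval: Δt = γτ = 3.925 × 11.9 years.

Δt = 46.7 years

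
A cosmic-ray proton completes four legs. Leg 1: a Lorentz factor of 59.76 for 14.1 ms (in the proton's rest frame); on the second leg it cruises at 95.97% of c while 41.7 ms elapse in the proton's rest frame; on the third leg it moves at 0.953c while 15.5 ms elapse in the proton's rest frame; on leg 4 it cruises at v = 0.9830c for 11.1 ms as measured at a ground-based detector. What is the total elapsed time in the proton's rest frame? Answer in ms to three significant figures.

τ = 73.3 ms

Leg 1: 14.1 ms is already measured in the proton's rest frame.
Leg 2: 41.7 ms is already measured in the proton's rest frame.
Leg 3: 15.5 ms is already measured in the proton's rest frame.
Leg 4: γ = 1/√(1 − 0.9830²) = 1/√0.03371 = 5.446; τ_4 = 11.1/5.446 = 2.038 ms.
Total: 14.10 + 41.70 + 15.50 + 2.038 ms.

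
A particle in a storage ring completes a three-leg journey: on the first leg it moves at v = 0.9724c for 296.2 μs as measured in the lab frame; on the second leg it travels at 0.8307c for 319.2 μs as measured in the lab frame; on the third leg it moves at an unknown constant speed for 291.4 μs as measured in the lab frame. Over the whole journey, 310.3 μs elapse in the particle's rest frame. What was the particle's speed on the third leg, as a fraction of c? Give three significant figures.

β = 0.976

Leg 1: γ = 1/√(1 − 0.9724²) = 1/√0.05444 = 4.286; τ_1 = 296.2/4.286 = 69.11 μs.
Leg 2: γ = 1/√(1 − 0.8307²) = 1/√0.3099 = 1.796; τ_2 = 319.2/1.796 = 177.7 μs.
Leg 3: speed unknown; τ_3 = 291.4/γ_3.
Total proper time: 69.11 + 177.7 + τ_3 = 310.3, so τ_3 = 310.3 − 246.8 = 63.49 μs.
γ_3 = 291.4/63.49 = 4.590; β = √(1 − 1/γ²) = √0.9525.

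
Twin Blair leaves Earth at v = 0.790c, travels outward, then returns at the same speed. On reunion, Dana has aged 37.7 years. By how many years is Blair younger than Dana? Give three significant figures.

γ = 1/√(1 − 0.790²) = 1/√0.3759 = 1.631
Blair's elapsed proper time: τ = 37.7/1.631 = 23.11 years.
Age gap = Δt − τ = 37.7 − 23.11 years.

Δt − τ = 14.6 years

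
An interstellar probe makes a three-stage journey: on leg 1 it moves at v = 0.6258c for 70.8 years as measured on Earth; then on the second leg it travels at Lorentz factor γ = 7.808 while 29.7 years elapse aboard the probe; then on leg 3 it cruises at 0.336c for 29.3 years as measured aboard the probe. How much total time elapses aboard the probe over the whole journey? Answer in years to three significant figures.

Leg 1: γ = 1/√(1 − 0.6258²) = 1/√0.6084 = 1.282; τ_1 = 70.8/1.282 = 55.22 years.
Leg 2: 29.7 years is already measured aboard the probe.
Leg 3: 29.3 years is already measured aboard the probe.
Total: 55.22 + 29.70 + 29.30 years.

τ = 114 years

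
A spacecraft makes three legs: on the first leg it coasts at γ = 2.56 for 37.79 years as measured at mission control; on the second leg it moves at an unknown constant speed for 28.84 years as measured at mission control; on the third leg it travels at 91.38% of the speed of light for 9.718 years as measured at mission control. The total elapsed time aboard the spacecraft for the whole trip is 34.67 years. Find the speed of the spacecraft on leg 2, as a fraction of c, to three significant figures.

Leg 1: γ = 2.56; τ_1 = 37.79/2.560 = 14.76 years.
Leg 2: speed unknown; τ_2 = 28.84/γ_2.
Leg 3: β = 0.9138; γ = 1/√(1 − 0.9138²) = 1/√0.1650 = 2.462; τ_3 = 9.718/2.462 = 3.947 years.
Total proper time: 14.76 + τ_2 + 3.947 = 34.67, so τ_2 = 34.67 − 18.71 = 15.96 years.
γ_2 = 28.84/15.96 = 1.807; β = √(1 − 1/γ²) = √0.6937.

β = 0.833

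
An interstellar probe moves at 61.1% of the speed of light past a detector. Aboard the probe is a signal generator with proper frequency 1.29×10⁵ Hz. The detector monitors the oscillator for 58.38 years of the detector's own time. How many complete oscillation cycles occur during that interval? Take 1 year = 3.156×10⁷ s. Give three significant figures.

β = 0.611; γ = 1/√(1 − 0.611²) = 1/√0.6267 = 1.263
During 58.38 years of lab time, the oscillator's proper time advances by τ = Δt/γ = 58.38/1.263 = 46.22 years = 1.459×10⁹ s.
N = f × τ = 1.29×10⁵ × 1.459×10⁹ = 1.882×10¹⁴.

N = 1.88×10¹⁴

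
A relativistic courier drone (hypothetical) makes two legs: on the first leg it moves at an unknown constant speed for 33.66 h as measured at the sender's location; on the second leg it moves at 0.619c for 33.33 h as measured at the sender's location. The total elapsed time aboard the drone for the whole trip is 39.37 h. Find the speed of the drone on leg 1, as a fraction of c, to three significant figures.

β = 0.920

Leg 1: speed unknown; τ_1 = 33.66/γ_1.
Leg 2: γ = 1/√(1 − 0.619²) = 1/√0.6168 = 1.273; τ_2 = 33.33/1.273 = 26.18 h.
Total proper time: τ_1 + 26.18 = 39.37, so τ_1 = 39.37 − 26.18 = 13.19 h.
γ_1 = 33.66/13.19 = 2.551; β = √(1 − 1/γ²) = √0.8464.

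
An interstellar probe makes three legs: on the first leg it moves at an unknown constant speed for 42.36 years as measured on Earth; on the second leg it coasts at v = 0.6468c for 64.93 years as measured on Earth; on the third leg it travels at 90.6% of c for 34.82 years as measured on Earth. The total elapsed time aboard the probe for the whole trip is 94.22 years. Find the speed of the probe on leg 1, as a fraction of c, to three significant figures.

β = 0.707

Leg 1: speed unknown; τ_1 = 42.36/γ_1.
Leg 2: γ = 1/√(1 − 0.6468²) = 1/√0.5816 = 1.311; τ_2 = 64.93/1.311 = 49.52 years.
Leg 3: β = 0.906; γ = 1/√(1 − 0.906²) = 1/√0.1792 = 2.363; τ_3 = 34.82/2.363 = 14.74 years.
Total proper time: τ_1 + 49.52 + 14.74 = 94.22, so τ_1 = 94.22 − 64.26 = 29.96 years.
γ_1 = 42.36/29.96 = 1.414; β = √(1 − 1/γ²) = √0.4997.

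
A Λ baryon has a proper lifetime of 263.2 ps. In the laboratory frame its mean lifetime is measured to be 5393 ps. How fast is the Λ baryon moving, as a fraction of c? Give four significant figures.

γ = Δt/τ₀ = 5393/263.2 = 20.49
β = √(1 − 1/γ²) = √(1 − 0.002382) = √0.9976

v = 0.9988c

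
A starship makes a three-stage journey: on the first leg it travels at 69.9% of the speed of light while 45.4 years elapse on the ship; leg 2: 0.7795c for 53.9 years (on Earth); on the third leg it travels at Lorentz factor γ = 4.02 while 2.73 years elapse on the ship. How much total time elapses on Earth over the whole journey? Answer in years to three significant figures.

Δt = 128 years

Leg 1: β = 0.699; γ = 1/√(1 − 0.699²) = 1/√0.5114 = 1.398; Δt_1 = 1.398 × 45.4 = 63.49 years.
Leg 2: 53.9 years is already measured on Earth.
Leg 3: γ = 4.02; Δt_3 = 4.020 × 2.73 = 10.97 years.
Total: 63.49 + 53.90 + 10.97 years.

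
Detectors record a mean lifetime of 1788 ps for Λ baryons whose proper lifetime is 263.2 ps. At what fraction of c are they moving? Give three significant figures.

v = 0.989c

γ = Δt/τ₀ = 1788/263.2 = 6.793
β = √(1 − 1/γ²) = √(1 − 0.02167) = √0.9783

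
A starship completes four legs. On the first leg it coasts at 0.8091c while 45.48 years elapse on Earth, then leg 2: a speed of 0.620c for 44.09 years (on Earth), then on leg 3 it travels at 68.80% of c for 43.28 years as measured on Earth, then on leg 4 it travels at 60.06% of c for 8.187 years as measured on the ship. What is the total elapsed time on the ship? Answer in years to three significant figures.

Leg 1: γ = 1/√(1 − 0.8091²) = 1/√0.3454 = 1.702; τ_1 = 45.48/1.702 = 26.73 years.
Leg 2: γ = 1/√(1 − 0.620²) = 1/√0.6156 = 1.275; τ_2 = 44.09/1.275 = 34.59 years.
Leg 3: β = 0.6880; γ = 1/√(1 − 0.6880²) = 1/√0.5267 = 1.378; τ_3 = 43.28/1.378 = 31.41 years.
Leg 4: 8.187 years is already measured on the ship.
Total: 26.73 + 34.59 + 31.41 + 8.187 years.

τ = 101 years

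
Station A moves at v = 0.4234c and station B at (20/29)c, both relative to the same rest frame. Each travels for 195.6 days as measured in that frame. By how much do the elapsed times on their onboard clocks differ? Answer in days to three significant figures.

A: γ = 1/√(1 − 0.4234²) = 1/√0.8207 = 1.104; τ_A = 195.6/1.104 = 177.2 days.
B: γ = 1/√(1 − (20/29)²) = 29/21 ≈ 1.381; τ_B = 195.6/1.381 = 141.6 days.

|τ_A − τ_B| = 35.6 days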